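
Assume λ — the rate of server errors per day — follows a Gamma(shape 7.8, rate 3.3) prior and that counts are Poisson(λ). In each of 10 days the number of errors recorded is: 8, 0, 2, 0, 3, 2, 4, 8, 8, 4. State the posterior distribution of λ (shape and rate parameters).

Posterior: Gamma(shape=46.8, rate=13.3)

The Poisson likelihood adds the total count to the shape and the number of exposure periods to the rate. Here ∑xᵢ = 39 and n = 10, so shape 7.8→46.8 and rate 3.3→13.3.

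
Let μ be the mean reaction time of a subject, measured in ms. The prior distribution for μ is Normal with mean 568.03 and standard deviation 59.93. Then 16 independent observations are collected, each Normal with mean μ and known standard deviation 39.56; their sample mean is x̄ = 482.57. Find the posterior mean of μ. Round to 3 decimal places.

Posterior mean ≈ 484.836

Prior precision 1/τ₀² = 1/59.93² = 0.00027843; data precision n/σ² = 16/39.56² = 0.0102237.
Posterior precision = 0.00027843 + 0.0102237 = 0.0105021.
Posterior mean = (0.00027843·568.03 + 0.0102237·482.57) / 0.0105021 = 484.836.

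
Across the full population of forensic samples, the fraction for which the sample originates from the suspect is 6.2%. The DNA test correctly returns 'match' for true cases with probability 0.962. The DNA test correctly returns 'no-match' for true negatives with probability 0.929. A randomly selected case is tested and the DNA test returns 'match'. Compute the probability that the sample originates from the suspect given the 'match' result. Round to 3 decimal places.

Let H be the event that the sample originates from the suspect. P(H) = 0.062, so P(¬H) = 0.938. With E the 'match' result, P(E|H) = 0.962 and P(E|¬H) = 0.071.
P(E) = 0.962·0.062 + 0.071·0.938 = 0.059644 + 0.066598 = 0.12624.
By Bayes' theorem, P(H|E) = 0.059644 / 0.12624 = 0.472.

P(H | E) ≈ 0.472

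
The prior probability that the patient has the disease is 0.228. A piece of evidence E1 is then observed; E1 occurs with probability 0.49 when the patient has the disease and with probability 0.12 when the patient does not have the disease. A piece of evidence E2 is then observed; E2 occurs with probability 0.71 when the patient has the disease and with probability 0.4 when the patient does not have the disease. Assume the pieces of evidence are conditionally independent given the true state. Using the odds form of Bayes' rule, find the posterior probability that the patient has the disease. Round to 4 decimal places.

Prior odds = 0.228/(1−0.228) = 0.29534.
Likelihood ratio for E1 = 0.49/0.12 = 4.0833.
Likelihood ratio for E2 = 0.71/0.4 = 1.7750.
Posterior odds = prior odds × LR₁ × LR₂ = 2.1406.
Posterior probability = odds/(1+odds) = 2.1406/3.1406 = 0.6816.

Posterior probability ≈ 0.6816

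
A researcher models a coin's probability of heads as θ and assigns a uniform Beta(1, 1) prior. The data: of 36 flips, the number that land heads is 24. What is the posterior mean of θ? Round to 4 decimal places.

Posterior mean ≈ 0.6579

Observing 24 successes and 12 failures updates Beta(1, 1) by adding the success and failure counts to the two shape parameters: α = 1+24 = 25, β = 1+12 = 13.
Posterior mean = α/(α+β) = 25/38 = 0.6579.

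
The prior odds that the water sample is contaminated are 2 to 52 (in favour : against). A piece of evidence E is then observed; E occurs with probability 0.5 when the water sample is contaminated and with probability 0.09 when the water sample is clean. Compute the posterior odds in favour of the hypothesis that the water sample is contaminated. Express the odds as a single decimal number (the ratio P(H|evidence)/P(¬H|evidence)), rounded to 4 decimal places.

Posterior odds ≈ 0.2137

Prior odds = 2/52 = 0.038462.
Likelihood ratio for E = 0.5/0.09 = 5.5556.
Posterior odds = prior odds × LR = 0.21368.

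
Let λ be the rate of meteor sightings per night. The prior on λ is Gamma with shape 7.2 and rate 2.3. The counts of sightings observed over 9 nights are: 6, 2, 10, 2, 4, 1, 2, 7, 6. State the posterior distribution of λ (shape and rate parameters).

Total count ∑xᵢ = 40 over n = 9 nights.
Gamma is conjugate to the Poisson likelihood: posterior is Gamma(shape = 7.2+40 = 47.2, rate = 2.3+9 = 11.3).

Posterior: Gamma(shape=47.2, rate=11.3)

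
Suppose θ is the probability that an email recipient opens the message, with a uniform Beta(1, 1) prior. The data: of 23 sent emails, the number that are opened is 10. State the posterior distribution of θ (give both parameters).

Posterior: Beta(11, 14)

The binomial likelihood is conjugate to the Beta prior: with 10 successes and 13 failures, the posterior is Beta(1+10, 1+13) = Beta(11, 14).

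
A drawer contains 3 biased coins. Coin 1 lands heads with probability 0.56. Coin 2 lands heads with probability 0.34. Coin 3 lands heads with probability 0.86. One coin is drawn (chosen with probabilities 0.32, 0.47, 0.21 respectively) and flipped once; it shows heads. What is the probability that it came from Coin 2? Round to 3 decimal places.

Posterior probability ≈ 0.308

P(heads|C1) = 0.56; P(heads|C2) = 0.34; P(heads|C3) = 0.86.
Prior × likelihood for each source: 0.32·0.56=0.1792, 0.47·0.34=0.1598, 0.21·0.86=0.1806. Summing gives P(heads) = 0.51960.
P(Coin 2 | heads) = 0.1598 / 0.51960 = 0.308.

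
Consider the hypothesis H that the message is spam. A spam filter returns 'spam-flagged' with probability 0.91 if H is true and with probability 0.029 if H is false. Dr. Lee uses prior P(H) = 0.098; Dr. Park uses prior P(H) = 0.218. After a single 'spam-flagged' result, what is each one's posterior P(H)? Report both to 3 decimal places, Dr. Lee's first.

Dr. Lee: 0.773; Dr. Park: 0.897

P('+'|H) = 0.91, P('+'|¬H) = 0.029.
Dr. Lee: numerator 0.91·0.098 = 0.089180; evidence = 0.089180+0.029·0.902 = 0.11534; posterior = 0.773.
Dr. Park: numerator 0.91·0.218 = 0.19838; evidence = 0.19838+0.029·0.782 = 0.22106; posterior = 0.897.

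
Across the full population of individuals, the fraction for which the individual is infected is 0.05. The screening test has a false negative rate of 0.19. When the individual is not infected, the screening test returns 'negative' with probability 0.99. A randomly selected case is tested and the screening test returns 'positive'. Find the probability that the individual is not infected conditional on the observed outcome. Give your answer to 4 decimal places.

P(¬H | E) ≈ 0.1900

Let H be the event that the individual is infected. P(H) = 0.05, so P(¬H) = 0.95. With E the 'positive' result, P(E|H) = 0.81 and P(E|¬H) = 0.01.
P(E) = 0.81·0.05 + 0.01·0.95 = 0.040500 + 0.0095000 = 0.050000.
By Bayes' theorem, P(H|E) = 0.040500 / 0.050000 = 0.8100. Hence P(¬H|E) = 1 − 0.8100 = 0.1900.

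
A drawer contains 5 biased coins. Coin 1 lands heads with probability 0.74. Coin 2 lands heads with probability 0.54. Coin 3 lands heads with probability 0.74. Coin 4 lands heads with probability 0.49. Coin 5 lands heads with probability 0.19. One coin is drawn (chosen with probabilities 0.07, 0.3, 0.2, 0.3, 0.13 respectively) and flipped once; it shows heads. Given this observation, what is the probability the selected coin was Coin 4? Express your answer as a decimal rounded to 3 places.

P(heads|C1) = 0.74; P(heads|C2) = 0.54; P(heads|C3) = 0.74; P(heads|C4) = 0.49; P(heads|C5) = 0.19.
Prior × likelihood for each source: 0.07·0.74=0.05180, 0.3·0.54=0.1620, 0.2·0.74=0.1480, 0.3·0.49=0.1470, 0.13·0.19=0.02470. Summing gives P(heads) = 0.53350.
P(Coin 4 | heads) = 0.1470 / 0.53350 = 0.276.

Posterior probability ≈ 0.276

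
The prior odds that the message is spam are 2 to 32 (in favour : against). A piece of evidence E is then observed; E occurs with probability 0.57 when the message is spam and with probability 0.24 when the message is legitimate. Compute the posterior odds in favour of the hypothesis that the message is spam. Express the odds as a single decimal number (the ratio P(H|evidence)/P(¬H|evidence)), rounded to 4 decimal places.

Posterior odds ≈ 0.1484

Prior odds = 2/32 = 0.062500. In log-odds, ln(0.062500) = -2.7726.
Add log likelihood ratio: ln(2.3750) = 0.86500.
Posterior log-odds = -1.9076, so posterior odds = exp(-1.9076) = 0.14844.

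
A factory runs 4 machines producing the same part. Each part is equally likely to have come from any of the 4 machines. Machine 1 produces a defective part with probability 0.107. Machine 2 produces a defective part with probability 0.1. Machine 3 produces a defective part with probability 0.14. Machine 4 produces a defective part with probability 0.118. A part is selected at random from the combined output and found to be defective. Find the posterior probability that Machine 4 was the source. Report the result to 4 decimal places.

P(defective|M1) = 0.107; P(defective|M2) = 0.1; P(defective|M3) = 0.14; P(defective|M4) = 0.118.
Prior × likelihood for each source: 0.25·0.107=0.02675, 0.25·0.1=0.02500, 0.25·0.14=0.03500, 0.25·0.118=0.02950. Summing gives P(defective) = 0.11625.
P(Machine 4 | defective) = 0.02950 / 0.11625 = 0.2538.

Posterior probability ≈ 0.2538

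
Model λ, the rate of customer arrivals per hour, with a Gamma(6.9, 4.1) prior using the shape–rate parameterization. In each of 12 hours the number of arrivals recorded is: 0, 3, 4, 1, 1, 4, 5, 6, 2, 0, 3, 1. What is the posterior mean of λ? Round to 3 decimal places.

Total count ∑xᵢ = 30 over n = 12 hours.
Gamma is conjugate to the Poisson likelihood: posterior is Gamma(shape = 6.9+30 = 36.9, rate = 4.1+12 = 16.1).
E[λ | data] = 36.9/16.1 = 2.292.

Posterior mean ≈ 2.292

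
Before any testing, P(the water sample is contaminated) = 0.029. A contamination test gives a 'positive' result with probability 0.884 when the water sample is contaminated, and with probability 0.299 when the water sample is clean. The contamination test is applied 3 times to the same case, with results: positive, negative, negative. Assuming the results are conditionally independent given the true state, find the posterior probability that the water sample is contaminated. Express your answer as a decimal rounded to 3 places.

Let H be the event that the water sample is contaminated; start with P(H) = 0.029. P('positive'|H) = 0.884, P('positive'|¬H) = 0.299.
Update on result 1 ('positive'): P(H) ← 0.884·0.0290 / (0.884·0.0290 + 0.299·0.9710) = 0.025636/0.31596 = 0.0811.
Update on result 2 ('negative'): P(H) ← 0.116·0.0811 / (0.116·0.0811 + 0.701·0.9189) = 0.0094117/0.65354 = 0.0144.
Update on result 3 ('negative'): P(H) ← 0.116·0.0144 / (0.116·0.0144 + 0.701·0.9856) = 0.0016705/0.69258 = 0.0024.

Posterior P(H) ≈ 0.002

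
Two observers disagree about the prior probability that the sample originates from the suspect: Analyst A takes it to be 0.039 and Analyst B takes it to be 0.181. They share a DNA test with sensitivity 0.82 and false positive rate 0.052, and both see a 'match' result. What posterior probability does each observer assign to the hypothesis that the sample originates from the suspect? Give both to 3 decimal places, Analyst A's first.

Analyst A: 0.390; Analyst B: 0.777

P('+'|H) = 0.82, P('+'|¬H) = 0.052.
Analyst A: numerator 0.82·0.039 = 0.031980; evidence = 0.031980+0.052·0.961 = 0.081952; posterior = 0.390.
Analyst B: numerator 0.82·0.181 = 0.14842; evidence = 0.14842+0.052·0.819 = 0.19101; posterior = 0.777.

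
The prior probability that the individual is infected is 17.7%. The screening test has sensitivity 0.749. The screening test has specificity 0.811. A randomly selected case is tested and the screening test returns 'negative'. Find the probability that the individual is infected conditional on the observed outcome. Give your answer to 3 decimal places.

Write H for 'the individual is infected'. Prior odds H:¬H = 0.177/0.823 = 0.21507. For the 'negative' outcome, the likelihood ratio is 0.251/0.811 = 0.30949.
Posterior odds = 0.21507 × 0.30949 = 0.066562, so P(H|E) = 0.066562/(1+0.066562) = 0.062.

P(H | E) ≈ 0.062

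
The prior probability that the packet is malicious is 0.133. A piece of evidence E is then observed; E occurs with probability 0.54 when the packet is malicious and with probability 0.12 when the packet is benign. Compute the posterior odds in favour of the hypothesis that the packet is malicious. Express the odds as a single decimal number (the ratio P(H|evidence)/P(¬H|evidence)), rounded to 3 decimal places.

Prior odds = 0.133/(1−0.133) = 0.15340.
Likelihood ratio for E = 0.54/0.12 = 4.5000.
Posterior odds = prior odds × LR = 0.69031.

Posterior odds ≈ 0.690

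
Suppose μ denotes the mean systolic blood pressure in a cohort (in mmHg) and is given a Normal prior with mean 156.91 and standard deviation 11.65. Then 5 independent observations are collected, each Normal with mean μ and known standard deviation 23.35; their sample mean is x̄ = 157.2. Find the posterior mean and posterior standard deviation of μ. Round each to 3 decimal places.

Prior precision 1/τ₀² = 1/11.65² = 0.00736798; data precision n/σ² = 5/23.35² = 0.00917057.
Posterior precision = 0.00736798 + 0.00917057 = 0.0165385, giving posterior SD = 1/√0.0165385 = 7.776.
Posterior mean = (0.00736798·156.91 + 0.00917057·157.2) / 0.0165385 = 157.071.

Posterior mean ≈ 157.071; posterior SD ≈ 7.776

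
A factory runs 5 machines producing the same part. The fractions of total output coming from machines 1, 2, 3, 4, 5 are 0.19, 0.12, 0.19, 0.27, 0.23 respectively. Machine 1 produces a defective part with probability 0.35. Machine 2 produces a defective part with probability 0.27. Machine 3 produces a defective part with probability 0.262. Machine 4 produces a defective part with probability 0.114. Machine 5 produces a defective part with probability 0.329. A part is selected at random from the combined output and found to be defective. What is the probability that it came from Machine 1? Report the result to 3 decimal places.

Posterior probability ≈ 0.261

P(defective|M1) = 0.35; P(defective|M2) = 0.27; P(defective|M3) = 0.262; P(defective|M4) = 0.114; P(defective|M5) = 0.329.
Prior × likelihood for each source: 0.19·0.35=0.06650, 0.12·0.27=0.03240, 0.19·0.262=0.04978, 0.27·0.114=0.03078, 0.23·0.329=0.07567. Summing gives P(defective) = 0.25513.
P(Machine 1 | defective) = 0.06650 / 0.25513 = 0.261.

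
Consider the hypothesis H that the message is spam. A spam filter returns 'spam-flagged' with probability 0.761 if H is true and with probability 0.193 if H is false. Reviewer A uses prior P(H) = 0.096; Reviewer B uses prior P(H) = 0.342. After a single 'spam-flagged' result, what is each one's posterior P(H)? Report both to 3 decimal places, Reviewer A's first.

The likelihood ratio for a 'spam-flagged' result is 0.761/0.193 = 3.9430.
Reviewer A: prior odds 0.096/0.904 = 0.10619; posterior odds 0.41873; posterior probability 0.295.
Reviewer B: prior odds 0.342/0.658 = 0.51976; posterior odds 2.0494; posterior probability 0.672.

Reviewer A: 0.295; Reviewer B: 0.672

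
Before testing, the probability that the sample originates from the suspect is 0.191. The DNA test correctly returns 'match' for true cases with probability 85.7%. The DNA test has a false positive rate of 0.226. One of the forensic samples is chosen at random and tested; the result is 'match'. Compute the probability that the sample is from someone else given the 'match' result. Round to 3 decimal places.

Let H be the event that the sample originates from the suspect. P(H) = 0.191, so P(¬H) = 0.809. With E the 'match' result, P(E|H) = 0.857 and P(E|¬H) = 0.226.
P(E) = 0.857·0.191 + 0.226·0.809 = 0.16369 + 0.18283 = 0.34652.
By Bayes' theorem, P(H|E) = 0.16369 / 0.34652 = 0.472. Hence P(¬H|E) = 1 − 0.472 = 0.528.

P(¬H | E) ≈ 0.528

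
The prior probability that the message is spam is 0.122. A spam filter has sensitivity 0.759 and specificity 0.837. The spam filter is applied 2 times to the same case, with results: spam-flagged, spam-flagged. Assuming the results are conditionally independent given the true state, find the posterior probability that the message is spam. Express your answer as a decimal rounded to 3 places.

Posterior P(H) ≈ 0.751

Let H be the event that the message is spam; start with P(H) = 0.122. P('spam-flagged'|H) = 0.759, P('spam-flagged'|¬H) = 0.163.
Update on result 1 ('spam-flagged'): P(H) ← 0.759·0.1220 / (0.759·0.1220 + 0.163·0.8780) = 0.092598/0.23571 = 0.3928.
Update on result 2 ('spam-flagged'): P(H) ← 0.759·0.3928 / (0.759·0.3928 + 0.163·0.6072) = 0.29817/0.39713 = 0.7508.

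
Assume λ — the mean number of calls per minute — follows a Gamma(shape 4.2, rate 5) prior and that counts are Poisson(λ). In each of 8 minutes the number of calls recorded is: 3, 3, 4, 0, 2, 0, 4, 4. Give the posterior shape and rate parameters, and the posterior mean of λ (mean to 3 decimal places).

Posterior: Gamma(shape=24.2, rate=13); mean ≈ 1.862

The Poisson likelihood adds the total count to the shape and the number of exposure periods to the rate. Here ∑xᵢ = 20 and n = 8, so shape 4.2→24.2 and rate 5→13.
E[λ | data] = 24.2/13 = 1.862.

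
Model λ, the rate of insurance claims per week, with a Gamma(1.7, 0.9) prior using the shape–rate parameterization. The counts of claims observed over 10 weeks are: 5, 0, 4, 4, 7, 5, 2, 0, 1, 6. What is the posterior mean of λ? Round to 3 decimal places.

Total count ∑xᵢ = 34 over n = 10 weeks.
Gamma is conjugate to the Poisson likelihood: posterior is Gamma(shape = 1.7+34 = 35.7, rate = 0.9+10 = 10.9).
Posterior mean = shape/rate = 35.7/10.9 = 3.275.

Posterior mean ≈ 3.275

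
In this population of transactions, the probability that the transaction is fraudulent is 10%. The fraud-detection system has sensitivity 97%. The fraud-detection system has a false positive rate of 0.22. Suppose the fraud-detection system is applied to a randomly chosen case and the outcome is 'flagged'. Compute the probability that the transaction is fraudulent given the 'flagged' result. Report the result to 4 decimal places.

Let H be the event that the transaction is fraudulent. P(H) = 0.1, so P(¬H) = 0.9. With E the 'flagged' result, P(E|H) = 0.97 and P(E|¬H) = 0.22.
P(E) = 0.97·0.1 + 0.22·0.9 = 0.097000 + 0.19800 = 0.29500.
By Bayes' theorem, P(H|E) = 0.097000 / 0.29500 = 0.3288.

P(H | E) ≈ 0.3288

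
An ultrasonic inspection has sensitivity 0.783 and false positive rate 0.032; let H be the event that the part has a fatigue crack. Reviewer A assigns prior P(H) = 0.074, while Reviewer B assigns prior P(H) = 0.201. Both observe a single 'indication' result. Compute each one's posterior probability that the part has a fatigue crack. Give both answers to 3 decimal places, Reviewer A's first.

Reviewer A: 0.662; Reviewer B: 0.860

P('+'|H) = 0.783, P('+'|¬H) = 0.032.
Reviewer A: numerator 0.783·0.074 = 0.057942; evidence = 0.057942+0.032·0.926 = 0.087574; posterior = 0.662.
Reviewer B: numerator 0.783·0.201 = 0.15738; evidence = 0.15738+0.032·0.799 = 0.18295; posterior = 0.860.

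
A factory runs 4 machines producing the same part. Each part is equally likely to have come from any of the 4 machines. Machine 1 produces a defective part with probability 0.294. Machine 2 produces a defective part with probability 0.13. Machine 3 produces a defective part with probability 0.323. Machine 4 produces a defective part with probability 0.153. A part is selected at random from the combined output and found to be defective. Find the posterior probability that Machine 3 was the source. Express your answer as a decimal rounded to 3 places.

Posterior probability ≈ 0.359

P(defective|M1) = 0.294; P(defective|M2) = 0.13; P(defective|M3) = 0.323; P(defective|M4) = 0.153.
Prior × likelihood for each source: 0.25·0.294=0.07350, 0.25·0.13=0.03250, 0.25·0.323=0.08075, 0.25·0.153=0.03825. Summing gives P(defective) = 0.22500.
P(Machine 3 | defective) = 0.08075 / 0.22500 = 0.359.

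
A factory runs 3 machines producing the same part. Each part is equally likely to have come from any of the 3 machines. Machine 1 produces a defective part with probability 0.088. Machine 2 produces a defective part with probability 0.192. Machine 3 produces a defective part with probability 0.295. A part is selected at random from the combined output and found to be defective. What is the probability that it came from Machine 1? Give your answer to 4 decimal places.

Tabulate prior·likelihood by source: [1] prior 0.333333, lik 0.088, product 0.02933; [2] prior 0.333333, lik 0.192, product 0.06400; [3] prior 0.333333, lik 0.295, product 0.09833.
Normalizing constant = 0.19167; the posterior for Machine 1 is its product over the sum, 0.02933/0.19167 = 0.1530.

Posterior probability ≈ 0.1530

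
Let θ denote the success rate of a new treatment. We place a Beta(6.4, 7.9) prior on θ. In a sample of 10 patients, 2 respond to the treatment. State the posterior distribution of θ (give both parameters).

Posterior: Beta(8.4, 15.9)

The binomial likelihood is conjugate to the Beta prior: with 2 successes and 8 failures, the posterior is Beta(6.4+2, 7.9+8) = Beta(8.4, 15.9).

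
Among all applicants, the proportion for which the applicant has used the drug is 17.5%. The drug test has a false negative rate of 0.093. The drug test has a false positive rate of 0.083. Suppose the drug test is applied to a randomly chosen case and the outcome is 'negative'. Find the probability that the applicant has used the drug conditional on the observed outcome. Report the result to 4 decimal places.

P(H | E) ≈ 0.0211

Let H be the event that the applicant has used the drug. P(H) = 0.175, so P(¬H) = 0.825. With E the 'negative' result, P(E|H) = 0.093 and P(E|¬H) = 0.917.
P(E) = 0.093·0.175 + 0.917·0.825 = 0.016275 + 0.75653 = 0.77280.
By Bayes' theorem, P(H|E) = 0.016275 / 0.77280 = 0.0211.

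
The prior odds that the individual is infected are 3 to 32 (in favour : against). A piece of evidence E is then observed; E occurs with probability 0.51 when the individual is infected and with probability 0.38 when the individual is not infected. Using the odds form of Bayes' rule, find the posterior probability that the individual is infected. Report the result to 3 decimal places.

Posterior probability ≈ 0.112

Prior odds = 3/32 = 0.093750. In log-odds, ln(0.093750) = -2.3671.
Add log likelihood ratio: ln(1.3421) = 0.29424.
Posterior log-odds = -2.0729, so posterior odds = exp(-2.0729) = 0.12582. Converting, P(H|E) = 0.12582/1.1258 = 0.112.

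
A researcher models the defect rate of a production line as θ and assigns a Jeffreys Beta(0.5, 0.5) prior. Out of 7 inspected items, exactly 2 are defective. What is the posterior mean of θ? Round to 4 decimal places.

Observing 2 successes and 5 failures updates Beta(0.5, 0.5) by adding the success and failure counts to the two shape parameters: α = 0.5+2 = 2.5, β = 0.5+5 = 5.5.
E[θ | data] = 2.5/(2.5+5.5) = 0.3125.

Posterior mean ≈ 0.3125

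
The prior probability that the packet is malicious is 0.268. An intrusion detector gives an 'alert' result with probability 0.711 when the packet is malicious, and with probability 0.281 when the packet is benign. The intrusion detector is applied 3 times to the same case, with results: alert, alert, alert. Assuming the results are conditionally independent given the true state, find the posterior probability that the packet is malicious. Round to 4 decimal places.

Posterior P(H) ≈ 0.8557

Let H be the event that the packet is malicious; start with P(H) = 0.268. P('alert'|H) = 0.711, P('alert'|¬H) = 0.281.
Update on result 1 ('alert'): P(H) ← 0.711·0.2680 / (0.711·0.2680 + 0.281·0.7320) = 0.19055/0.39624 = 0.4809.
Update on result 2 ('alert'): P(H) ← 0.711·0.4809 / (0.711·0.4809 + 0.281·0.5191) = 0.34191/0.48778 = 0.7010.
Update on result 3 ('alert'): P(H) ← 0.711·0.7010 / (0.711·0.7010 + 0.281·0.2990) = 0.49838/0.58241 = 0.8557.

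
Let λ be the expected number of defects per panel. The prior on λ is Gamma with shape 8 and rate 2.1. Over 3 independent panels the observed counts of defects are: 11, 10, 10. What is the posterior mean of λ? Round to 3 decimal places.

Posterior mean ≈ 7.647

The Poisson likelihood adds the total count to the shape and the number of exposure periods to the rate. Here ∑xᵢ = 31 and n = 3, so shape 8→39 and rate 2.1→5.1.
E[λ | data] = 39/5.1 = 7.647.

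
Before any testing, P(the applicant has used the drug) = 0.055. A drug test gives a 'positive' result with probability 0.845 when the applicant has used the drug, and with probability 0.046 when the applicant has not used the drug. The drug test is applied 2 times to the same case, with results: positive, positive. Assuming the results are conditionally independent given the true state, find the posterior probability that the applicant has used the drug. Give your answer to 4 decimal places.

With H the event that the applicant has used the drug, the joint likelihood of the observed sequence is P(data|H) = 0.845·0.845 = 0.71402 and P(data|¬H) = 0.046·0.046 = 0.0021160.
Bayes: P(H|data) = 0.055·0.71402 / (0.055·0.71402 + 0.945·0.0021160) = 0.039271/0.041271 = 0.9515.

Posterior P(H) ≈ 0.9515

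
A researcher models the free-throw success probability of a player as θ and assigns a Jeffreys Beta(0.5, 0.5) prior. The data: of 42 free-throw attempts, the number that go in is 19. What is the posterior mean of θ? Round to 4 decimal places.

The binomial likelihood is conjugate to the Beta prior: with 19 successes and 23 failures, the posterior is Beta(0.5+19, 0.5+23) = Beta(19.5, 23.5).
E[θ | data] = 19.5/(19.5+23.5) = 0.4535.

Posterior mean ≈ 0.4535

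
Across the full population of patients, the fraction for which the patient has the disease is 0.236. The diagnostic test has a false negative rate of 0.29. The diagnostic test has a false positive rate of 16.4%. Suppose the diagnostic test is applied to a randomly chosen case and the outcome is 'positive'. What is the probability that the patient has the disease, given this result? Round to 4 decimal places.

P(H | E) ≈ 0.5722

Let H be the event that the patient has the disease. P(H) = 0.236, so P(¬H) = 0.764. With E the 'positive' result, P(E|H) = 0.71 and P(E|¬H) = 0.164.
P(E) = 0.71·0.236 + 0.164·0.764 = 0.16756 + 0.12530 = 0.29286.
By Bayes' theorem, P(H|E) = 0.16756 / 0.29286 = 0.5722.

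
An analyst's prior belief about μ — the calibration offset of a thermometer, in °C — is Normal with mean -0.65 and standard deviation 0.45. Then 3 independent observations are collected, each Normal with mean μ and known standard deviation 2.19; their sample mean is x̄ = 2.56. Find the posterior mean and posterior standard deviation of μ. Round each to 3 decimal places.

Posterior mean ≈ -0.289; posterior SD ≈ 0.424

Prior precision 1/τ₀² = 1/0.45² = 4.93827; data precision n/σ² = 3/2.19² = 0.625508.
Posterior precision = 4.93827 + 0.625508 = 5.56378, giving posterior SD = 1/√5.56378 = 0.424.
Posterior mean = (4.93827·-0.65 + 0.625508·2.56) / 5.56378 = -0.289.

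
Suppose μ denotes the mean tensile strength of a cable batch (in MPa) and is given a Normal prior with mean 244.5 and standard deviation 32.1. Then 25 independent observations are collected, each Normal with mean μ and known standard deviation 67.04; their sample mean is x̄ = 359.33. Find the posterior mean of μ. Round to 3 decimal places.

Prior precision 1/τ₀² = 1/32.1² = 0.00097049; data precision n/σ² = 25/67.04² = 0.00556253.
Posterior precision = 0.00097049 + 0.00556253 = 0.00653301.
Posterior mean = (0.00097049·244.5 + 0.00556253·359.33) / 0.00653301 = 342.272.

Posterior mean ≈ 342.272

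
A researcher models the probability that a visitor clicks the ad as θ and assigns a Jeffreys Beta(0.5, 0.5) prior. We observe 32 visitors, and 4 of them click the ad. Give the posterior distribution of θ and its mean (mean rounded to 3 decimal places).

Posterior: Beta(4.5, 28.5); mean ≈ 0.136

The binomial likelihood is conjugate to the Beta prior: with 4 successes and 28 failures, the posterior is Beta(0.5+4, 0.5+28) = Beta(4.5, 28.5).
Posterior mean = α/(α+β) = 4.5/33 = 0.136.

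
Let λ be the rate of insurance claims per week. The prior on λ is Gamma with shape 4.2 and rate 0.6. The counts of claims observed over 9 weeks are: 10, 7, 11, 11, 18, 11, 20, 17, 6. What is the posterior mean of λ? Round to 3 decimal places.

The Poisson likelihood adds the total count to the shape and the number of exposure periods to the rate. Here ∑xᵢ = 111 and n = 9, so shape 4.2→115.2 and rate 0.6→9.6.
E[λ | data] = 115.2/9.6 = 12.000.

Posterior mean ≈ 12.000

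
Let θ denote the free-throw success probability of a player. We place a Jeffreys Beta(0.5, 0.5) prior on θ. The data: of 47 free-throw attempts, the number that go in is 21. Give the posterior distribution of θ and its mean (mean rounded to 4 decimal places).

Posterior: Beta(21.5, 26.5); mean ≈ 0.4479

The binomial likelihood is conjugate to the Beta prior: with 21 successes and 26 failures, the posterior is Beta(0.5+21, 0.5+26) = Beta(21.5, 26.5).
E[θ | data] = 21.5/(21.5+26.5) = 0.4479.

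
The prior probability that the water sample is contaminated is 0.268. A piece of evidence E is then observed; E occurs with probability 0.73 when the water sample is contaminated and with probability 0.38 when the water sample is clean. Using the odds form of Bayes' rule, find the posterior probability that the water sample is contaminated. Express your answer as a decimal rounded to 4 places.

Posterior probability ≈ 0.4129

Prior odds = 0.268/(1−0.268) = 0.36612. In log-odds, ln(0.36612) = -1.0048.
Add log likelihood ratio: ln(1.9211) = 0.65287.
Posterior log-odds = -0.35192, so posterior odds = exp(-0.35192) = 0.70334. Converting, P(H|E) = 0.70334/1.7033 = 0.4129.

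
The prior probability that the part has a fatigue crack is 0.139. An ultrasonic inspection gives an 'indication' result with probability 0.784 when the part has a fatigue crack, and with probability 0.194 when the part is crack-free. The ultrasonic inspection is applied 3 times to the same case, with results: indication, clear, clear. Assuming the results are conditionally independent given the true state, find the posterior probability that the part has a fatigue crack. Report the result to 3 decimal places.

Posterior P(H) ≈ 0.045

With H the event that the part has a fatigue crack, the joint likelihood of the observed sequence is P(data|H) = 0.784·0.216·0.216 = 0.036578 and P(data|¬H) = 0.194·0.806·0.806 = 0.12603.
Bayes: P(H|data) = 0.139·0.036578 / (0.139·0.036578 + 0.861·0.12603) = 0.0050844/0.11360 = 0.0448.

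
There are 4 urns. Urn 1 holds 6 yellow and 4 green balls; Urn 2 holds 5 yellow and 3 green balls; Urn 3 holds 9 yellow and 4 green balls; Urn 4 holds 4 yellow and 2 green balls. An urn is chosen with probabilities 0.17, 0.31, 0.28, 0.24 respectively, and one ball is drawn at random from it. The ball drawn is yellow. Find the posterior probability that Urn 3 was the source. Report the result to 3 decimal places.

Posterior probability ≈ 0.298

P(yellow|Urn 1) = 0.6; P(yellow|Urn 2) = 0.625; P(yellow|Urn 3) = 0.6923; P(yellow|Urn 4) = 0.6667.
Prior × likelihood for each source: 0.17·0.6=0.1020, 0.31·0.625=0.1938, 0.28·0.6923=0.1938, 0.24·0.6667=0.1600. Summing gives P(yellow) = 0.64960.
P(Urn 3 | yellow) = 0.1938 / 0.64960 = 0.298.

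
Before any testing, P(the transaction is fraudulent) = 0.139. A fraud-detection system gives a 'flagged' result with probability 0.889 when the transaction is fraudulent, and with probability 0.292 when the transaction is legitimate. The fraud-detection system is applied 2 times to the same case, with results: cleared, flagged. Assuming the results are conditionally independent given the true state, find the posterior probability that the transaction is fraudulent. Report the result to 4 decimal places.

Let H be the event that the transaction is fraudulent; start with P(H) = 0.139. P('flagged'|H) = 0.889, P('flagged'|¬H) = 0.292.
Update on result 1 ('cleared'): P(H) ← 0.111·0.1390 / (0.111·0.1390 + 0.708·0.8610) = 0.015429/0.62502 = 0.0247.
Update on result 2 ('flagged'): P(H) ← 0.889·0.0247 / (0.889·0.0247 + 0.292·0.9753) = 0.021946/0.30674 = 0.0715.

Posterior P(H) ≈ 0.0715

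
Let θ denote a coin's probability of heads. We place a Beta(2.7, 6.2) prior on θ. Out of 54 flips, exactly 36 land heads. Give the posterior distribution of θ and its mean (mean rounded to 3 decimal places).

Posterior: Beta(38.7, 24.2); mean ≈ 0.615

The binomial likelihood is conjugate to the Beta prior: with 36 successes and 18 failures, the posterior is Beta(2.7+36, 6.2+18) = Beta(38.7, 24.2).
Posterior mean = α/(α+β) = 38.7/62.9 = 0.615.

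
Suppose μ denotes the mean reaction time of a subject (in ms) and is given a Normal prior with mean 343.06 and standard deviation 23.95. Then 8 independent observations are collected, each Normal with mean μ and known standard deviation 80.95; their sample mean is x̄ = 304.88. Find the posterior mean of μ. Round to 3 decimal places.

With known σ, the Normal prior is conjugate. Weight on the data is w = (n/σ²)/(n/σ² + 1/τ₀²) = 0.00122083/(0.00122083+0.00174337) = 0.41186.
Posterior mean = w·x̄ + (1−w)·μ₀ = 0.41186·304.88 + 0.58814·343.06 = 327.335.

Posterior mean ≈ 327.335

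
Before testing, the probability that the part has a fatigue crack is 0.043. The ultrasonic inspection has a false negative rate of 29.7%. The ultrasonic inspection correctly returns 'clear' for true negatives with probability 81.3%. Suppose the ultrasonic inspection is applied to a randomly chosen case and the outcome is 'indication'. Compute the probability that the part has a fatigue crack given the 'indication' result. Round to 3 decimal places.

Write H for 'the part has a fatigue crack'. Prior odds H:¬H = 0.043/0.957 = 0.044932. For the 'indication' outcome, the likelihood ratio is 0.703/0.187 = 3.7594.
Posterior odds = 0.044932 × 3.7594 = 0.16892, so P(H|E) = 0.16892/(1+0.16892) = 0.145.

P(H | E) ≈ 0.145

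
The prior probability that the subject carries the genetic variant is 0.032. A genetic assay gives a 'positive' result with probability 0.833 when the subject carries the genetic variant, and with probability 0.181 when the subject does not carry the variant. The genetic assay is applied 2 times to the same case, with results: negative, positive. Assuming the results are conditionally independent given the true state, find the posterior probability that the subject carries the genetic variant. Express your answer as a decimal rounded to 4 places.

Posterior P(H) ≈ 0.0301

Let H be the event that the subject carries the genetic variant; start with P(H) = 0.032. P('positive'|H) = 0.833, P('positive'|¬H) = 0.181.
Update on result 1 ('negative'): P(H) ← 0.167·0.0320 / (0.167·0.0320 + 0.819·0.9680) = 0.0053440/0.79814 = 0.0067.
Update on result 2 ('positive'): P(H) ← 0.833·0.0067 / (0.833·0.0067 + 0.181·0.9933) = 0.0055774/0.18537 = 0.0301.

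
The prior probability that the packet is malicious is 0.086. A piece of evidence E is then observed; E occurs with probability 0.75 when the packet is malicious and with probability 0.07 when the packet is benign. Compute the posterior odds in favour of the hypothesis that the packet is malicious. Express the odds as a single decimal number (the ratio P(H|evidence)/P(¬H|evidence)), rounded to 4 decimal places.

Prior odds = 0.086/(1−0.086) = 0.094092. In log-odds, ln(0.094092) = -2.3635.
Add log likelihood ratio: ln(10.714) = 2.3716.
Posterior log-odds = 0.0080947, so posterior odds = exp(0.0080947) = 1.0081.

Posterior odds ≈ 1.0081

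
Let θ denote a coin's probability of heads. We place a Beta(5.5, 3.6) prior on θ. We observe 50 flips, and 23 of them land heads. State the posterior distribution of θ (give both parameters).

Observing 23 successes and 27 failures updates Beta(5.5, 3.6) by adding the success and failure counts to the two shape parameters: α = 5.5+23 = 28.5, β = 3.6+27 = 30.6.

Posterior: Beta(28.5, 30.6)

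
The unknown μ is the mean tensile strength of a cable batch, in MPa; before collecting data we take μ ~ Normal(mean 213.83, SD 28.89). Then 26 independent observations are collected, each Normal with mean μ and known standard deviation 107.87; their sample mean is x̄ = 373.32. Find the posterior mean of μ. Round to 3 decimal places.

With known σ, the Normal prior is conjugate. Weight on the data is w = (n/σ²)/(n/σ² + 1/τ₀²) = 0.00223446/(0.00223446+0.00119813) = 0.65095.
Posterior mean = w·x̄ + (1−w)·μ₀ = 0.65095·373.32 + 0.34905·213.83 = 317.651.

Posterior mean ≈ 317.651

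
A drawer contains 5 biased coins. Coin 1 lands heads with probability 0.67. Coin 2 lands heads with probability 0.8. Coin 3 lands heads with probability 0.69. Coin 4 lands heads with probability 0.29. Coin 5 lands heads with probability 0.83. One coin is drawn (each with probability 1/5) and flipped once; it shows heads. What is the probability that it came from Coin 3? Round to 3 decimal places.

Posterior probability ≈ 0.210

P(heads|C1) = 0.67; P(heads|C2) = 0.8; P(heads|C3) = 0.69; P(heads|C4) = 0.29; P(heads|C5) = 0.83.
Prior × likelihood for each source: 0.2·0.67=0.1340, 0.2·0.8=0.1600, 0.2·0.69=0.1380, 0.2·0.29=0.05800, 0.2·0.83=0.1660. Summing gives P(heads) = 0.65600.
P(Coin 3 | heads) = 0.1380 / 0.65600 = 0.210.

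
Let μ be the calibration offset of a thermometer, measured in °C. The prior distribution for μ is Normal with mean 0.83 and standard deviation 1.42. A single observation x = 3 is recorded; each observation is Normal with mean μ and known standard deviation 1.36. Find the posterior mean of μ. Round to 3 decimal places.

Posterior mean ≈ 1.962

Prior precision 1/τ₀² = 1/1.42² = 0.495933; data precision n/σ² = 1/1.36² = 0.540657.
Posterior precision = 0.495933 + 0.540657 = 1.03659.
Posterior mean = (0.495933·0.83 + 0.540657·3) / 1.03659 = 1.962.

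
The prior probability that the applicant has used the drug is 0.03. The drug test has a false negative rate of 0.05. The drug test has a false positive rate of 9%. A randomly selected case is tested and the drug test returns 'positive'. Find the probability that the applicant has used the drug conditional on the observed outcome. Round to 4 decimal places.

Let H be the event that the applicant has used the drug. P(H) = 0.03, so P(¬H) = 0.97. With E the 'positive' result, P(E|H) = 0.95 and P(E|¬H) = 0.09.
P(E) = 0.95·0.03 + 0.09·0.97 = 0.028500 + 0.087300 = 0.11580.
By Bayes' theorem, P(H|E) = 0.028500 / 0.11580 = 0.2461.

P(H | E) ≈ 0.2461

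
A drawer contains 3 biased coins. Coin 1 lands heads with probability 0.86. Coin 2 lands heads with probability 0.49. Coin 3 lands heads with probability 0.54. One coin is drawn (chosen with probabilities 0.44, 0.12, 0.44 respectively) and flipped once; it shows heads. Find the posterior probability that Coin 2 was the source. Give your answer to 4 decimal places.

Tabulate prior·likelihood by source: [1] prior 0.44, lik 0.86, product 0.3784; [2] prior 0.12, lik 0.49, product 0.05880; [3] prior 0.44, lik 0.54, product 0.2376.
Normalizing constant = 0.67480; the posterior for Coin 2 is its product over the sum, 0.05880/0.67480 = 0.0871.

Posterior probability ≈ 0.0871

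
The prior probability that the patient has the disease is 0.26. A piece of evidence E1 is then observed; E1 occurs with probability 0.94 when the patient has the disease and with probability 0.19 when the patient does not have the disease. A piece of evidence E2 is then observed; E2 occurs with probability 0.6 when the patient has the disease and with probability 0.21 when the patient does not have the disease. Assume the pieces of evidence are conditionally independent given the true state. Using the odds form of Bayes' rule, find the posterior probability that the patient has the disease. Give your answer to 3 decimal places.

Prior odds = 0.26/(1−0.26) = 0.35135.
Likelihood ratio for E1 = 0.94/0.19 = 4.9474.
Likelihood ratio for E2 = 0.6/0.21 = 2.8571.
Posterior odds = prior odds × LR₁ × LR₂ = 4.9665.
Posterior probability = odds/(1+odds) = 4.9665/5.9665 = 0.832.

Posterior probability ≈ 0.832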